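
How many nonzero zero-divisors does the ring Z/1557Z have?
Z/1557Z has 524 nonzero zero-divisors

In Z/1557Z each nonzero element is either a unit (gcd with 1557 is 1) or a zero-divisor (gcd > 1). The number of units is φ(1557): factorise 1557 = 3^2 · 173, so φ(1557) = (3^2 − 3^1) · (173 − 1) = 6 · 172 = 1032. The nonzero elements number 1557 − 1 = 1556. Hence the nonzero zero-divisors number 1556 − 1032 = 524.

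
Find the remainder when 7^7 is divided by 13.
Use repeated squaring. Binary(7) = 111. Walk through the bits of the exponent 7 left-to-right: at each bit after the leading one, square the running value, then multiply by 7 if the bit is 1 (always reducing mod 13):
  bit 1 = 1 (leading): start with 7.
  bit 2 = 1: square 7^2 = 49 ≡ 10; bit is 1, so multiply 10·7 = 70 ≡ 5 (mod 13).
  bit 3 = 1: square 5^2 = 25 ≡ 12; bit is 1, so multiply 12·7 = 84 ≡ 6 (mod 13).
Final value: 7^7 ≡ 6 (mod 13).

Final answer: 6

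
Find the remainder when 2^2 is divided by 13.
Use repeated squaring. Binary(2) = 10. Walk through the bits of the exponent 2 left-to-right: at each bit after the leading one, square the running value, then multiply by 2 if the bit is 1 (always reducing mod 13):
  bit 1 = 1 (leading): start with 2.
  bit 2 = 0: square 2^2 = 4 (mod 13).
Final value: 2^2 ≡ 4 (mod 13).

Final answer: 4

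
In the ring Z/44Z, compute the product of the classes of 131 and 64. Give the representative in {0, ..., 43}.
Reduce the factors first: 131 ≡ 43, 64 ≡ 20 (mod 44), so 131 · 64 ≡ 43 · 20 (mod 44). 43 · 20 = 860. Dividing by 44: 860 = 19·44 + 24. So (131 · 64) mod 44 = 24.

Final answer: 24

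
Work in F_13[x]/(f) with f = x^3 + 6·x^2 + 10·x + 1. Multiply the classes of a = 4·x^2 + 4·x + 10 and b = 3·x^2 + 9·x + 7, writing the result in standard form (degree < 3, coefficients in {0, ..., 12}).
a · b ≡ x^2 + 8·x + 3 (mod f(x))

Multiply as integer polynomials: a · b = 12·x^4 + 48·x^3 + 94·x^2 + 118·x + 70. Reducing coefficients mod 13: a · b ≡ 12·x^4 + 9·x^3 + 3·x^2 + x + 5. Now divide by f(x) = x^3 + 6·x^2 + 10·x + 1 in F_13[x], eliminating the leading term at each step:
  leading term 12·x^4: subtract (12·x)·f(x) = 12·x^4 + 7·x^3 + 3·x^2 + 12·x, leaving 2·x^3 + 2·x + 5 (coefficients mod 13)
  leading term 2·x^3: subtract (2)·f(x) = 2·x^3 + 12·x^2 + 7·x + 2, leaving x^2 + 8·x + 3 (coefficients mod 13)
The degree is now < 3, so this is the remainder. Hence a · b ≡ x^2 + 8·x + 3 in F_13[x]/(f).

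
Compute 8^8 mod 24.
16

Use repeated squaring. Binary(8) = 1000. Walk through the bits of the exponent 8 left-to-right: at each bit after the leading one, square the running value, then multiply by 8 if the bit is 1 (always reducing mod 24):
  bit 1 = 1 (leading): start with 8.
  bit 2 = 0: square 8^2 = 64 ≡ 16 (mod 24).
  bit 3 = 0: square 16^2 = 256 ≡ 16 (mod 24).
  bit 4 = 0: square 16^2 = 256 ≡ 16 (mod 24).
Final value: 8^8 ≡ 16 (mod 24).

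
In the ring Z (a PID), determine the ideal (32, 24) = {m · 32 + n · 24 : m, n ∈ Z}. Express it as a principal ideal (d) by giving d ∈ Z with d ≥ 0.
In the PID Z, (a, b) is generated by gcd(a, b). Compute gcd(32, 24) with the extended Euclidean algorithm, tracking rows (r, s, t) with s·32 + t·24 = r:
  row A: (32, 1, 0)   [1·32 + 0·24 = 32]
  row B: (24, 0, 1)   [0·32 + 1·24 = 24]
  32 = 1·24 + 8   → row C = row A − 1·row B = (8, 1, −1)   [check: 1·32 − 1·24 = 8]
  24 = 3·8 + 0   → remainder 0, stop. gcd = 8 (last nonzero row C).
So gcd(32, 24) = 8, with Bézout identity 1·32 − 1·24 = 8. Containment (⊇): the Bézout identity exhibits 8 as an element of (32, 24), giving (8) ⊆ (32, 24). Containment (⊆): since 8 | 32 and 8 | 24 (32 = 8·4, 24 = 8·3), every Z-linear combination of 32 and 24 is divisible by 8, so (32, 24) ⊆ (8). Therefore (32, 24) = (8), d = 8.

Final answer: (32, 24) = (8); d = 8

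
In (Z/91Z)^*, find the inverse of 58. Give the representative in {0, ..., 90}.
Apply the extended Euclidean algorithm to (91, 58), tracking rows (r, s, t) with s·91 + t·58 = r. Each division r_prev = q·r_cur + r_new produces the new row as (previous row) − q·(current row):
  row A: (91, 1, 0)   [1·91 + 0·58 = 91]
  row B: (58, 0, 1)   [0·91 + 1·58 = 58]
  91 = 1·58 + 33   → row C = row A − 1·row B = (33, 1, −1)   [check: 1·91 − 1·58 = 33]
  58 = 1·33 + 25   → row D = row B − 1·row C = (25, −1, 2)   [check: −1·91 + 2·58 = 25]
  33 = 1·25 + 8   → row E = row C − 1·row D = (8, 2, −3)   [check: 2·91 − 3·58 = 8]
  25 = 3·8 + 1   → row F = row D − 3·row E = (1, −7, 11)   [check: −7·91 + 11·58 = 1]
  8 = 8·1 + 0   → remainder 0, stop. gcd = 1 (last nonzero row F).
The gcd is 1, so 58 is invertible mod 91. The last nonzero row gives −7·91 + 11·58 = 1, so t = 11. So 58^(−1) ≡ 11 (mod 91). Verify: 58 · 11 = 638 ≡ 1 (mod 91). ✓

Final answer: 58^(−1) ≡ 11 (mod 91)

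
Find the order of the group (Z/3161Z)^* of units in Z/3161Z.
(Z/3161Z)^* consists of the classes a with gcd(a, 3161) = 1, so its order is φ(3161). φ is multiplicative, with φ(p^e) = p^e − p^(e−1). Factorise 3161 = 29 · 109. Then
  φ(3161) = (29 − 1) · (109 − 1) = 28 · 108 = 3024.
Thus |(Z/3161Z)^*| = 3024.

Final answer: |(Z/3161Z)^*| = 3024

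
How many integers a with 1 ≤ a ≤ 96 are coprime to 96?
The number of a ∈ {1, ..., 96} with gcd(a, 96) = 1 is by definition Euler's totient φ(96). φ is multiplicative, with φ(p^e) = p^e − p^(e−1). Factorise 96 = 2^5 · 3. Then
  φ(96) = (2^5 − 2^4) · (3 − 1) = 16 · 2 = 32.
So there are 32 such integers.

Final answer: 32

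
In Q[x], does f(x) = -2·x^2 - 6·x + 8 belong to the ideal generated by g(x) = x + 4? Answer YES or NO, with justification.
In Q[x] the ideal (g) consists of all multiples of g, so f ∈ (g) iff g | f, i.e. iff the remainder of f on division by g is 0. Divide f by g (g is monic, so eliminate the leading term of the running remainder at each step):
  leading term -2·x^2: subtract (-2·x)·g(x) = -2·x^2 - 8·x, leaving 2·x + 8
  leading term 2·x: subtract (2)·g(x) = 2·x + 8, leaving 0
The remainder is 0, so f(x) = g(x) · h(x) with h(x) = 2 - 2·x. Hence g | f, i.e. f ∈ (g).

Final answer: YES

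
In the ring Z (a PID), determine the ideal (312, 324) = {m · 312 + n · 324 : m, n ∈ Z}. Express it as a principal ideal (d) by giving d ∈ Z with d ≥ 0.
(312, 324) = (12); d = 12

In the PID Z, (a, b) is generated by gcd(a, b). Compute gcd(324, 312) with the extended Euclidean algorithm, tracking rows (r, s, t) with s·324 + t·312 = r:
  row A: (324, 1, 0)   [1·324 + 0·312 = 324]
  row B: (312, 0, 1)   [0·324 + 1·312 = 312]
  324 = 1·312 + 12   → row C = row A − 1·row B = (12, 1, −1)   [check: 1·324 − 1·312 = 12]
  312 = 26·12 + 0   → remainder 0, stop. gcd = 12 (last nonzero row C).
So gcd(312, 324) = 12, with Bézout identity 1·324 − 1·312 = 12. Containment (⊇): the Bézout identity exhibits 12 as an element of (312, 324), giving (12) ⊆ (312, 324). Containment (⊆): since 12 | 312 and 12 | 324 (312 = 12·26, 324 = 12·27), every Z-linear combination of 312 and 324 is divisible by 12, so (312, 324) ⊆ (12). Therefore (312, 324) = (12), d = 12.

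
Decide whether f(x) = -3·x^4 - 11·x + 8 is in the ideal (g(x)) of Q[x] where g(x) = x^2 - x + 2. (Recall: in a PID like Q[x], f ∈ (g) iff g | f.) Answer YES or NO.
NO

In Q[x] the ideal (g) consists of all multiples of g, so f ∈ (g) iff g | f, i.e. iff the remainder of f on division by g is 0. Divide f by g (g is monic, so eliminate the leading term of the running remainder at each step):
  leading term -3·x^4: subtract (-3·x^2)·g(x) = -3·x^4 + 3·x^3 - 6·x^2, leaving -3·x^3 + 6·x^2 - 11·x + 8
  leading term -3·x^3: subtract (-3·x)·g(x) = -3·x^3 + 3·x^2 - 6·x, leaving 3·x^2 - 5·x + 8
  leading term 3·x^2: subtract (3)·g(x) = 3·x^2 - 3·x + 6, leaving 2 - 2·x
The remainder r(x) = 2 - 2·x ≠ 0 (and deg r < deg g), so g ∤ f, i.e. f ∉ (g).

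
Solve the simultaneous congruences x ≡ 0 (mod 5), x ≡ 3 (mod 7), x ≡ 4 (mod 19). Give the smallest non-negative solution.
The moduli 5, 7, 19 are pairwise coprime, so by the CRT there is a unique solution mod 5·7·19 = 665.
Solve by successive substitution. Start with x ≡ 0 (mod 5).
  Combine with x ≡ 3 (mod 7): write x = 5·t and require 5·t ≡ 3 (mod 7). Since 5^(−1) ≡ 3 (mod 7), t ≡ 3·3 ≡ 2 (mod 7). So x ≡ 5·2 = 10 (mod 35).
  Combine with x ≡ 4 (mod 19): write x = 10 + 35·t and require 10 + 35·t ≡ 4 (mod 19), i.e. 35·t ≡ 4 − 10 ≡ 13 (mod 19). Since 35^(−1) ≡ 6 (mod 19) (35 ≡ 16 (mod 19)), t ≡ 6·13 ≡ 2 (mod 19). So x ≡ 10 + 35·2 = 80 (mod 665).
Unique solution in [0, 665): x = 80.

Final answer: x ≡ 80 (mod 665); the representative in [0, 665) is 80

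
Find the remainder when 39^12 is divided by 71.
45

Use repeated squaring. Binary(12) = 1100. Walk through the bits of the exponent 12 left-to-right: at each bit after the leading one, square the running value, then multiply by 39 if the bit is 1 (always reducing mod 71):
  bit 1 = 1 (leading): start with 39.
  bit 2 = 1: square 39^2 = 1521 ≡ 30; bit is 1, so multiply 30·39 = 1170 ≡ 34 (mod 71).
  bit 3 = 0: square 34^2 = 1156 ≡ 20 (mod 71).
  bit 4 = 0: square 20^2 = 400 ≡ 45 (mod 71).
Final value: 39^12 ≡ 45 (mod 71).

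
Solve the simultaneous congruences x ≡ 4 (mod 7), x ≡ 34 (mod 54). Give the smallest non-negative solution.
x ≡ 88 (mod 378); the representative in [0, 378) is 88

The moduli 7, 54 are pairwise coprime, so by the CRT there is a unique solution mod 7·54 = 378.
Solve by successive substitution. Start with x ≡ 4 (mod 7).
  Combine with x ≡ 34 (mod 54): write x = 4 + 7·t and require 4 + 7·t ≡ 34 (mod 54), i.e. 7·t ≡ 34 − 4 ≡ 30 (mod 54). Since 7^(−1) ≡ 31 (mod 54), t ≡ 31·30 ≡ 12 (mod 54). So x ≡ 4 + 7·12 = 88 (mod 378).
Unique solution in [0, 378): x = 88.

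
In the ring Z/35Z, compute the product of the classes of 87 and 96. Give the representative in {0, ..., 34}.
22

Reduce the factors first: 87 ≡ 17, 96 ≡ 26 (mod 35), so 87 · 96 ≡ 17 · 26 (mod 35). 17 · 26 = 442. Dividing by 35: 442 = 12·35 + 22. So (87 · 96) mod 35 = 22.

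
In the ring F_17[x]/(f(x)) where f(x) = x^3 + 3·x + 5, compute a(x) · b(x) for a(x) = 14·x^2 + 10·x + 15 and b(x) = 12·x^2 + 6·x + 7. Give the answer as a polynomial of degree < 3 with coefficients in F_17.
a · b ≡ 4·x^2 + 3 (mod f(x))

Multiply as integer polynomials: a · b = 168·x^4 + 204·x^3 + 338·x^2 + 160·x + 105. Reducing coefficients mod 17: a · b ≡ 15·x^4 + 15·x^2 + 7·x + 3. Now divide by f(x) = x^3 + 3·x + 5 in F_17[x], eliminating the leading term at each step:
  leading term 15·x^4: subtract (15·x)·f(x) = 15·x^4 + 11·x^2 + 7·x, leaving 4·x^2 + 3 (coefficients mod 17)
The degree is now < 3, so this is the remainder. Hence a · b ≡ 4·x^2 + 3 in F_17[x]/(f).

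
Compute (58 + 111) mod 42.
1

Reduce the summands first: 58 ≡ 16, 111 ≡ 27 (mod 42), so 58 + 111 ≡ 16 + 27 (mod 42). 16 + 27 = 43; 43 = 1·42 + 1, so (58 + 111) mod 42 = 1.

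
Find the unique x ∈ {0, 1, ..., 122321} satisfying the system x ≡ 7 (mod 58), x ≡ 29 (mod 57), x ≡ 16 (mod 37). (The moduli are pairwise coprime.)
The moduli 58, 57, 37 are pairwise coprime, so by the CRT there is a unique solution mod 58·57·37 = 122322.
Solve by successive substitution. Start with x ≡ 7 (mod 58).
  Combine with x ≡ 29 (mod 57): write x = 7 + 58·t and require 7 + 58·t ≡ 29 (mod 57), i.e. 58·t ≡ 29 − 7 ≡ 22 (mod 57). Since 58^(−1) ≡ 1 (mod 57) (58 ≡ 1 (mod 57)), t ≡ 1·22 ≡ 22 (mod 57). So x ≡ 7 + 58·22 = 1283 (mod 3306).
  Combine with x ≡ 16 (mod 37): write x = 1283 + 3306·t and require 1283 + 3306·t ≡ 16 (mod 37), i.e. 3306·t ≡ 16 − 1283 ≡ 28 (mod 37). Since 3306^(−1) ≡ 20 (mod 37) (3306 ≡ 13 (mod 37)), t ≡ 20·28 ≡ 5 (mod 37). So x ≡ 1283 + 3306·5 = 17813 (mod 122322).
Unique solution in [0, 122322): x = 17813.

Final answer: x ≡ 17813 (mod 122322); the representative in [0, 122322) is 17813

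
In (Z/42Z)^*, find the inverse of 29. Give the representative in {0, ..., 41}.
29^(−1) ≡ 29 (mod 42)

Apply the extended Euclidean algorithm to (42, 29), tracking rows (r, s, t) with s·42 + t·29 = r. Each division r_prev = q·r_cur + r_new produces the new row as (previous row) − q·(current row):
  row A: (42, 1, 0)   [1·42 + 0·29 = 42]
  row B: (29, 0, 1)   [0·42 + 1·29 = 29]
  42 = 1·29 + 13   → row C = row A − 1·row B = (13, 1, −1)   [check: 1·42 − 1·29 = 13]
  29 = 2·13 + 3   → row D = row B − 2·row C = (3, −2, 3)   [check: −2·42 + 3·29 = 3]
  13 = 4·3 + 1   → row E = row C − 4·row D = (1, 9, −13)   [check: 9·42 − 13·29 = 1]
  3 = 3·1 + 0   → remainder 0, stop. gcd = 1 (last nonzero row E).
The gcd is 1, so 29 is invertible mod 42. The last nonzero row gives 9·42 − 13·29 = 1, so t = −13. So 29^(−1) ≡ −13 ≡ 29 (mod 42). Verify: 29 · 29 = 841 ≡ 1 (mod 42). ✓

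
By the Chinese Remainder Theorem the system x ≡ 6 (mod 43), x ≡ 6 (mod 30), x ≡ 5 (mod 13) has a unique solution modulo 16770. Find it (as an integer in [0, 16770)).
The moduli 43, 30, 13 are pairwise coprime, so by the CRT there is a unique solution mod 43·30·13 = 16770.
Solve by successive substitution. Start with x ≡ 6 (mod 43).
  Combine with x ≡ 6 (mod 30): write x = 6 + 43·t and require 6 + 43·t ≡ 6 (mod 30), i.e. 43·t ≡ 6 − 6 ≡ 0 (mod 30). Since 43^(−1) ≡ 7 (mod 30) (43 ≡ 13 (mod 30)), t ≡ 7·0 ≡ 0 (mod 30). So x ≡ 6 + 43·0 = 6 (mod 1290).
  Combine with x ≡ 5 (mod 13): write x = 6 + 1290·t and require 6 + 1290·t ≡ 5 (mod 13), i.e. 1290·t ≡ 5 − 6 ≡ 12 (mod 13). Since 1290^(−1) ≡ 9 (mod 13) (1290 ≡ 3 (mod 13)), t ≡ 9·12 ≡ 4 (mod 13). So x ≡ 6 + 1290·4 = 5166 (mod 16770).
Unique solution in [0, 16770): x = 5166.

Final answer: x ≡ 5166 (mod 16770); the representative in [0, 16770) is 5166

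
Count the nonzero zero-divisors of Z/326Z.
In Z/326Z each nonzero element is either a unit (gcd with 326 is 1) or a zero-divisor (gcd > 1). The number of units is φ(326): factorise 326 = 2 · 163, so φ(326) = (2 − 1) · (163 − 1) = 1 · 162 = 162. The nonzero elements number 326 − 1 = 325. Hence the nonzero zero-divisors number 325 − 162 = 163.

Final answer: Z/326Z has 163 nonzero zero-divisors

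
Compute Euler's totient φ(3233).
φ(3233) = 3120

φ is multiplicative, with φ(p^e) = p^e − p^(e−1). Factorise 3233 = 53 · 61. Then
  φ(3233) = (53 − 1) · (61 − 1) = 52 · 60 = 3120.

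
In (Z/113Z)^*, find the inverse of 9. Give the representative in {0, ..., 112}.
9^(−1) ≡ 88 (mod 113)

Apply the extended Euclidean algorithm to (113, 9), tracking rows (r, s, t) with s·113 + t·9 = r. Each division r_prev = q·r_cur + r_new produces the new row as (previous row) − q·(current row):
  row A: (113, 1, 0)   [1·113 + 0·9 = 113]
  row B: (9, 0, 1)   [0·113 + 1·9 = 9]
  113 = 12·9 + 5   → row C = row A − 12·row B = (5, 1, −12)   [check: 1·113 − 12·9 = 5]
  9 = 1·5 + 4   → row D = row B − 1·row C = (4, −1, 13)   [check: −1·113 + 13·9 = 4]
  5 = 1·4 + 1   → row E = row C − 1·row D = (1, 2, −25)   [check: 2·113 − 25·9 = 1]
  4 = 4·1 + 0   → remainder 0, stop. gcd = 1 (last nonzero row E).
The gcd is 1, so 9 is invertible mod 113. The last nonzero row gives 2·113 − 25·9 = 1, so t = −25. So 9^(−1) ≡ −25 ≡ 88 (mod 113). Verify: 9 · 88 = 792 ≡ 1 (mod 113). ✓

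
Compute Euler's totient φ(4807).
φ is multiplicative, with φ(p^e) = p^e − p^(e−1). Factorise 4807 = 11 · 19 · 23. Then
  φ(4807) = (11 − 1) · (19 − 1) · (23 − 1) = 10 · 18 · 22 = 3960.

Final answer: φ(4807) = 3960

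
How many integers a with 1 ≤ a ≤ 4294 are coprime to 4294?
2016

The number of a ∈ {1, ..., 4294} with gcd(a, 4294) = 1 is by definition Euler's totient φ(4294). φ is multiplicative, with φ(p^e) = p^e − p^(e−1). Factorise 4294 = 2 · 19 · 113. Then
  φ(4294) = (2 − 1) · (19 − 1) · (113 − 1) = 1 · 18 · 112 = 2016.
So there are 2016 such integers.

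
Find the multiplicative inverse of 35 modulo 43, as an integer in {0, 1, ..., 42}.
35^(−1) ≡ 16 (mod 43)

Apply the extended Euclidean algorithm to (43, 35), tracking rows (r, s, t) with s·43 + t·35 = r. Each division r_prev = q·r_cur + r_new produces the new row as (previous row) − q·(current row):
  row A: (43, 1, 0)   [1·43 + 0·35 = 43]
  row B: (35, 0, 1)   [0·43 + 1·35 = 35]
  43 = 1·35 + 8   → row C = row A − 1·row B = (8, 1, −1)   [check: 1·43 − 1·35 = 8]
  35 = 4·8 + 3   → row D = row B − 4·row C = (3, −4, 5)   [check: −4·43 + 5·35 = 3]
  8 = 2·3 + 2   → row E = row C − 2·row D = (2, 9, −11)   [check: 9·43 − 11·35 = 2]
  3 = 1·2 + 1   → row F = row D − 1·row E = (1, −13, 16)   [check: −13·43 + 16·35 = 1]
  2 = 2·1 + 0   → remainder 0, stop. gcd = 1 (last nonzero row F).
The gcd is 1, so 35 is invertible mod 43. The last nonzero row gives −13·43 + 16·35 = 1, so t = 16. So 35^(−1) ≡ 16 (mod 43). Verify: 35 · 16 = 560 ≡ 1 (mod 43). ✓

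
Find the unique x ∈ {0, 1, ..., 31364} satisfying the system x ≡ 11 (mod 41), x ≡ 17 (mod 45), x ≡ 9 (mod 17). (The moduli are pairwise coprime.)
The moduli 41, 45, 17 are pairwise coprime, so by the CRT there is a unique solution mod 41·45·17 = 31365.
Solve by successive substitution. Start with x ≡ 11 (mod 41).
  Combine with x ≡ 17 (mod 45): write x = 11 + 41·t and require 11 + 41·t ≡ 17 (mod 45), i.e. 41·t ≡ 17 − 11 ≡ 6 (mod 45). Since 41^(−1) ≡ 11 (mod 45), t ≡ 11·6 ≡ 21 (mod 45). So x ≡ 11 + 41·21 = 872 (mod 1845).
  Combine with x ≡ 9 (mod 17): write x = 872 + 1845·t and require 872 + 1845·t ≡ 9 (mod 17), i.e. 1845·t ≡ 9 − 872 ≡ 4 (mod 17). Since 1845^(−1) ≡ 2 (mod 17) (1845 ≡ 9 (mod 17)), t ≡ 2·4 ≡ 8 (mod 17). So x ≡ 872 + 1845·8 = 15632 (mod 31365).
Unique solution in [0, 31365): x = 15632.

Final answer: x ≡ 15632 (mod 31365); the representative in [0, 31365) is 15632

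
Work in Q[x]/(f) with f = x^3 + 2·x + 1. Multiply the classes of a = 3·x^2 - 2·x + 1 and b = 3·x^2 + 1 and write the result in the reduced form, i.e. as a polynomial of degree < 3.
a · b ≡ -12·x^2 + x + 7 (mod f(x))

First multiply in Q[x] without reducing: a · b = 9·x^4 - 6·x^3 + 6·x^2 - 2·x + 1. Now divide by f(x) = x^3 + 2·x + 1, eliminating the leading term at each step:
  leading term 9·x^4: subtract (9·x)·f(x) = 9·x^4 + 18·x^2 + 9·x, leaving -6·x^3 - 12·x^2 - 11·x + 1
  leading term -6·x^3: subtract (-6)·f(x) = -6·x^3 - 12·x - 6, leaving -12·x^2 + x + 7
The degree is now < 3, so this is the remainder. Hence a · b ≡ -12·x^2 + x + 7 in Q[x]/(f).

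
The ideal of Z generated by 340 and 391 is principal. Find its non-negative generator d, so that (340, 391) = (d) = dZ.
In the PID Z, (a, b) is generated by gcd(a, b). Compute gcd(391, 340) with the extended Euclidean algorithm, tracking rows (r, s, t) with s·391 + t·340 = r:
  row A: (391, 1, 0)   [1·391 + 0·340 = 391]
  row B: (340, 0, 1)   [0·391 + 1·340 = 340]
  391 = 1·340 + 51   → row C = row A − 1·row B = (51, 1, −1)   [check: 1·391 − 1·340 = 51]
  340 = 6·51 + 34   → row D = row B − 6·row C = (34, −6, 7)   [check: −6·391 + 7·340 = 34]
  51 = 1·34 + 17   → row E = row C − 1·row D = (17, 7, −8)   [check: 7·391 − 8·340 = 17]
  34 = 2·17 + 0   → remainder 0, stop. gcd = 17 (last nonzero row E).
So gcd(340, 391) = 17, with Bézout identity 7·391 − 8·340 = 17. Containment (⊇): the Bézout identity exhibits 17 as an element of (340, 391), giving (17) ⊆ (340, 391). Containment (⊆): since 17 | 340 and 17 | 391 (340 = 17·20, 391 = 17·23), every Z-linear combination of 340 and 391 is divisible by 17, so (340, 391) ⊆ (17). Therefore (340, 391) = (17), d = 17.

Final answer: (340, 391) = (17); d = 17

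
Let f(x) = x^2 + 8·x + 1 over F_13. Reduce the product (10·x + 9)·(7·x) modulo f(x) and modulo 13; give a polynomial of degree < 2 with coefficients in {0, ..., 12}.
Multiply as integer polynomials: a · b = 70·x^2 + 63·x. Reducing coefficients mod 13: a · b ≡ 5·x^2 + 11·x. Now divide by f(x) = x^2 + 8·x + 1 in F_13[x], eliminating the leading term at each step:
  leading term 5·x^2: subtract (5)·f(x) = 5·x^2 + x + 5, leaving 10·x + 8 (coefficients mod 13)
The degree is now < 2, so this is the remainder. Hence a · b ≡ 10·x + 8 in F_13[x]/(f).

Final answer: a · b ≡ 10·x + 8 (mod f(x))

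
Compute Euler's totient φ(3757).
φ(3757) = 3264

φ is multiplicative, with φ(p^e) = p^e − p^(e−1). Factorise 3757 = 13 · 17^2. Then
  φ(3757) = (13 − 1) · (17^2 − 17^1) = 12 · 272 = 3264.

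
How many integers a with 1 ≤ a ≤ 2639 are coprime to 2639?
2016

The number of a ∈ {1, ..., 2639} with gcd(a, 2639) = 1 is by definition Euler's totient φ(2639). φ is multiplicative, with φ(p^e) = p^e − p^(e−1). Factorise 2639 = 7 · 13 · 29. Then
  φ(2639) = (7 − 1) · (13 − 1) · (29 − 1) = 6 · 12 · 28 = 2016.
So there are 2016 such integers.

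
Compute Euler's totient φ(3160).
φ is multiplicative, with φ(p^e) = p^e − p^(e−1). Factorise 3160 = 2^3 · 5 · 79. Then
  φ(3160) = (2^3 − 2^2) · (5 − 1) · (79 − 1) = 4 · 4 · 78 = 1248.

Final answer: φ(3160) = 1248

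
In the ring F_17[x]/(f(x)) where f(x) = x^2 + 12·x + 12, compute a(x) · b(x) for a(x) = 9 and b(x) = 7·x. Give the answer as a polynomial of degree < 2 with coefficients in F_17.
a · b ≡ 12·x (mod f(x))

Multiply as integer polynomials: a · b = 63·x. Reducing coefficients mod 17: a · b ≡ 12·x. This already has degree < 2, so no reduction by f is needed. Hence a · b ≡ 12·x in F_17[x]/(f).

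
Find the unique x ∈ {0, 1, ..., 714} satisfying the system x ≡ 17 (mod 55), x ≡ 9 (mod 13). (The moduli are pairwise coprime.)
The moduli 55, 13 are pairwise coprime, so by the CRT there is a unique solution mod 55·13 = 715.
Solve by successive substitution. Start with x ≡ 17 (mod 55).
  Combine with x ≡ 9 (mod 13): write x = 17 + 55·t and require 17 + 55·t ≡ 9 (mod 13), i.e. 55·t ≡ 9 − 17 ≡ 5 (mod 13). Since 55^(−1) ≡ 9 (mod 13) (55 ≡ 3 (mod 13)), t ≡ 9·5 ≡ 6 (mod 13). So x ≡ 17 + 55·6 = 347 (mod 715).
Unique solution in [0, 715): x = 347.

Final answer: x ≡ 347 (mod 715); the representative in [0, 715) is 347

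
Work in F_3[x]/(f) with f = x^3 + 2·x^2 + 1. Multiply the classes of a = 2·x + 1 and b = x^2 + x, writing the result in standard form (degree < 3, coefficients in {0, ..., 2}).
Multiply as integer polynomials: a · b = 2·x^3 + 3·x^2 + x. Reducing coefficients mod 3: a · b ≡ 2·x^3 + x. Now divide by f(x) = x^3 + 2·x^2 + 1 in F_3[x], eliminating the leading term at each step:
  leading term 2·x^3: subtract (2)·f(x) = 2·x^3 + x^2 + 2, leaving 2·x^2 + x + 1 (coefficients mod 3)
The degree is now < 3, so this is the remainder. Hence a · b ≡ 2·x^2 + x + 1 in F_3[x]/(f).

Final answer: a · b ≡ 2·x^2 + x + 1 (mod f(x))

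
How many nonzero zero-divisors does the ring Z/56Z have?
In Z/56Z each nonzero element is either a unit (gcd with 56 is 1) or a zero-divisor (gcd > 1). The number of units is φ(56): factorise 56 = 2^3 · 7, so φ(56) = (2^3 − 2^2) · (7 − 1) = 4 · 6 = 24. The nonzero elements number 56 − 1 = 55. Hence the nonzero zero-divisors number 55 − 24 = 31.

Final answer: Z/56Z has 31 nonzero zero-divisors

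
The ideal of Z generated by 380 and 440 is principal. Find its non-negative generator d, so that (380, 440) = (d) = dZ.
(380, 440) = (20); d = 20

In the PID Z, (a, b) is generated by gcd(a, b). Compute gcd(440, 380) with the extended Euclidean algorithm, tracking rows (r, s, t) with s·440 + t·380 = r:
  row A: (440, 1, 0)   [1·440 + 0·380 = 440]
  row B: (380, 0, 1)   [0·440 + 1·380 = 380]
  440 = 1·380 + 60   → row C = row A − 1·row B = (60, 1, −1)   [check: 1·440 − 1·380 = 60]
  380 = 6·60 + 20   → row D = row B − 6·row C = (20, −6, 7)   [check: −6·440 + 7·380 = 20]
  60 = 3·20 + 0   → remainder 0, stop. gcd = 20 (last nonzero row D).
So gcd(380, 440) = 20, with Bézout identity −6·440 + 7·380 = 20. Containment (⊇): the Bézout identity exhibits 20 as an element of (380, 440), giving (20) ⊆ (380, 440). Containment (⊆): since 20 | 380 and 20 | 440 (380 = 20·19, 440 = 20·22), every Z-linear combination of 380 and 440 is divisible by 20, so (380, 440) ⊆ (20). Therefore (380, 440) = (20), d = 20.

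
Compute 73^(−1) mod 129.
73^(−1) ≡ 76 (mod 129)

Apply the extended Euclidean algorithm to (129, 73), tracking rows (r, s, t) with s·129 + t·73 = r. Each division r_prev = q·r_cur + r_new produces the new row as (previous row) − q·(current row):
  row A: (129, 1, 0)   [1·129 + 0·73 = 129]
  row B: (73, 0, 1)   [0·129 + 1·73 = 73]
  129 = 1·73 + 56   → row C = row A − 1·row B = (56, 1, −1)   [check: 1·129 − 1·73 = 56]
  73 = 1·56 + 17   → row D = row B − 1·row C = (17, −1, 2)   [check: −1·129 + 2·73 = 17]
  56 = 3·17 + 5   → row E = row C − 3·row D = (5, 4, −7)   [check: 4·129 − 7·73 = 5]
  17 = 3·5 + 2   → row F = row D − 3·row E = (2, −13, 23)   [check: −13·129 + 23·73 = 2]
  5 = 2·2 + 1   → row G = row E − 2·row F = (1, 30, −53)   [check: 30·129 − 53·73 = 1]
  2 = 2·1 + 0   → remainder 0, stop. gcd = 1 (last nonzero row G).
The gcd is 1, so 73 is invertible mod 129. The last nonzero row gives 30·129 − 53·73 = 1, so t = −53. So 73^(−1) ≡ −53 ≡ 76 (mod 129). Verify: 73 · 76 = 5548 ≡ 1 (mod 129). ✓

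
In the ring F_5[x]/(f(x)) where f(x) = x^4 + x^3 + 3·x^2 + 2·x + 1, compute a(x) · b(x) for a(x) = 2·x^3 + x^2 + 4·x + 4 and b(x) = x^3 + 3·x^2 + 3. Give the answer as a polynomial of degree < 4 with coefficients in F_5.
a · b ≡ 2·x^3 + 1 (mod f(x))

Multiply as integer polynomials: a · b = 2·x^6 + 7·x^5 + 7·x^4 + 22·x^3 + 15·x^2 + 12·x + 12. Reducing coefficients mod 5: a · b ≡ 2·x^6 + 2·x^5 + 2·x^4 + 2·x^3 + 2·x + 2. Now divide by f(x) = x^4 + x^3 + 3·x^2 + 2·x + 1 in F_5[x], eliminating the leading term at each step:
  leading term 2·x^6: subtract (2·x^2)·f(x) = 2·x^6 + 2·x^5 + x^4 + 4·x^3 + 2·x^2, leaving x^4 + 3·x^3 + 3·x^2 + 2·x + 2 (coefficients mod 5)
  leading term x^4: subtract (1)·f(x) = x^4 + x^3 + 3·x^2 + 2·x + 1, leaving 2·x^3 + 1 (coefficients mod 5)
The degree is now < 4, so this is the remainder. Hence a · b ≡ 2·x^3 + 1 in F_5[x]/(f).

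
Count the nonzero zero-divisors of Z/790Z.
Z/790Z has 477 nonzero zero-divisors

In Z/790Z each nonzero element is either a unit (gcd with 790 is 1) or a zero-divisor (gcd > 1). The number of units is φ(790): factorise 790 = 2 · 5 · 79, so φ(790) = (2 − 1) · (5 − 1) · (79 − 1) = 1 · 4 · 78 = 312. The nonzero elements number 790 − 1 = 789. Hence the nonzero zero-divisors number 789 − 312 = 477.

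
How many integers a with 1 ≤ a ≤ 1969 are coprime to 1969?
1780

The number of a ∈ {1, ..., 1969} with gcd(a, 1969) = 1 is by definition Euler's totient φ(1969). φ is multiplicative, with φ(p^e) = p^e − p^(e−1). Factorise 1969 = 11 · 179. Then
  φ(1969) = (11 − 1) · (179 − 1) = 10 · 178 = 1780.
So there are 1780 such integers.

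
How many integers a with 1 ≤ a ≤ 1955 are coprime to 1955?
The number of a ∈ {1, ..., 1955} with gcd(a, 1955) = 1 is by definition Euler's totient φ(1955). φ is multiplicative, with φ(p^e) = p^e − p^(e−1). Factorise 1955 = 5 · 17 · 23. Then
  φ(1955) = (5 − 1) · (17 − 1) · (23 − 1) = 4 · 16 · 22 = 1408.
So there are 1408 such integers.

Final answer: 1408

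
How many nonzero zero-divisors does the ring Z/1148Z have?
In Z/1148Z each nonzero element is either a unit (gcd with 1148 is 1) or a zero-divisor (gcd > 1). The number of units is φ(1148): factorise 1148 = 2^2 · 7 · 41, so φ(1148) = (2^2 − 2^1) · (7 − 1) · (41 − 1) = 2 · 6 · 40 = 480. The nonzero elements number 1148 − 1 = 1147. Hence the nonzero zero-divisors number 1147 − 480 = 667.

Final answer: Z/1148Z has 667 nonzero zero-divisors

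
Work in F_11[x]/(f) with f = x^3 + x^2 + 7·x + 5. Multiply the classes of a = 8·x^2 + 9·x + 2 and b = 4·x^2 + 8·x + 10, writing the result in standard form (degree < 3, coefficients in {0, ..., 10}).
Multiply as integer polynomials: a · b = 32·x^4 + 100·x^3 + 160·x^2 + 106·x + 20. Reducing coefficients mod 11: a · b ≡ 10·x^4 + x^3 + 6·x^2 + 7·x + 9. Now divide by f(x) = x^3 + x^2 + 7·x + 5 in F_11[x], eliminating the leading term at each step:
  leading term 10·x^4: subtract (10·x)·f(x) = 10·x^4 + 10·x^3 + 4·x^2 + 6·x, leaving 2·x^3 + 2·x^2 + x + 9 (coefficients mod 11)
  leading term 2·x^3: subtract (2)·f(x) = 2·x^3 + 2·x^2 + 3·x + 10, leaving 9·x + 10 (coefficients mod 11)
The degree is now < 3, so this is the remainder. Hence a · b ≡ 9·x + 10 in F_11[x]/(f).

Final answer: a · b ≡ 9·x + 10 (mod f(x))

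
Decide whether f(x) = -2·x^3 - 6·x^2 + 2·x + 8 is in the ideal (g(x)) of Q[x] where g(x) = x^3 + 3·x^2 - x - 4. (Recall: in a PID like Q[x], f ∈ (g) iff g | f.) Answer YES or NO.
YES

In Q[x] the ideal (g) consists of all multiples of g, so f ∈ (g) iff g | f, i.e. iff the remainder of f on division by g is 0. Divide f by g (g is monic, so eliminate the leading term of the running remainder at each step):
  leading term -2·x^3: subtract (-2)·g(x) = -2·x^3 - 6·x^2 + 2·x + 8, leaving 0
The remainder is 0, so f(x) = g(x) · h(x) with h(x) = -2. Hence g | f, i.e. f ∈ (g).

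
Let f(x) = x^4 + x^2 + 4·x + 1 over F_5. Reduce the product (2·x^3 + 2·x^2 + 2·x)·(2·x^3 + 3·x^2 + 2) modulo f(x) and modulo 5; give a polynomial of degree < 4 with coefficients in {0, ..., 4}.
Multiply as integer polynomials: a · b = 4·x^6 + 10·x^5 + 10·x^4 + 10·x^3 + 4·x^2 + 4·x. Reducing coefficients mod 5: a · b ≡ 4·x^6 + 4·x^2 + 4·x. Now divide by f(x) = x^4 + x^2 + 4·x + 1 in F_5[x], eliminating the leading term at each step:
  leading term 4·x^6: subtract (4·x^2)·f(x) = 4·x^6 + 4·x^4 + x^3 + 4·x^2, leaving x^4 + 4·x^3 + 4·x (coefficients mod 5)
  leading term x^4: subtract (1)·f(x) = x^4 + x^2 + 4·x + 1, leaving 4·x^3 + 4·x^2 + 4 (coefficients mod 5)
The degree is now < 4, so this is the remainder. Hence a · b ≡ 4·x^3 + 4·x^2 + 4 in F_5[x]/(f).

Final answer: a · b ≡ 4·x^3 + 4·x^2 + 4 (mod f(x))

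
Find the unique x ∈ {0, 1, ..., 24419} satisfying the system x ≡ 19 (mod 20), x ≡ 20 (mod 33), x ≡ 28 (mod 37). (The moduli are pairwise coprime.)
The moduli 20, 33, 37 are pairwise coprime, so by the CRT there is a unique solution mod 20·33·37 = 24420.
Solve by successive substitution. Start with x ≡ 19 (mod 20).
  Combine with x ≡ 20 (mod 33): write x = 19 + 20·t and require 19 + 20·t ≡ 20 (mod 33), i.e. 20·t ≡ 20 − 19 ≡ 1 (mod 33). Since 20^(−1) ≡ 5 (mod 33), t ≡ 5·1 ≡ 5 (mod 33). So x ≡ 19 + 20·5 = 119 (mod 660).
  Combine with x ≡ 28 (mod 37): write x = 119 + 660·t and require 119 + 660·t ≡ 28 (mod 37), i.e. 660·t ≡ 28 − 119 ≡ 20 (mod 37). Since 660^(−1) ≡ 6 (mod 37) (660 ≡ 31 (mod 37)), t ≡ 6·20 ≡ 9 (mod 37). So x ≡ 119 + 660·9 = 6059 (mod 24420).
Unique solution in [0, 24420): x = 6059.

Final answer: x ≡ 6059 (mod 24420); the representative in [0, 24420) is 6059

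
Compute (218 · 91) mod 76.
Reduce the factors first: 218 ≡ 66, 91 ≡ 15 (mod 76), so 218 · 91 ≡ 66 · 15 (mod 76). 66 · 15 = 990. Dividing by 76: 990 = 13·76 + 2. So (218 · 91) mod 76 = 2.

Final answer: 2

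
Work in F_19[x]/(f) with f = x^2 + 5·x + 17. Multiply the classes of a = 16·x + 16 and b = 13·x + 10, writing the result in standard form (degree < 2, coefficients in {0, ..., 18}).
Multiply as integer polynomials: a · b = 208·x^2 + 368·x + 160. Reducing coefficients mod 19: a · b ≡ 18·x^2 + 7·x + 8. Now divide by f(x) = x^2 + 5·x + 17 in F_19[x], eliminating the leading term at each step:
  leading term 18·x^2: subtract (18)·f(x) = 18·x^2 + 14·x + 2, leaving 12·x + 6 (coefficients mod 19)
The degree is now < 2, so this is the remainder. Hence a · b ≡ 12·x + 6 in F_19[x]/(f).

Final answer: a · b ≡ 12·x + 6 (mod f(x))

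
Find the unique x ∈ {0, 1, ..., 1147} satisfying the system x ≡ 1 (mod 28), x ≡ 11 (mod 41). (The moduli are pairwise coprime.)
x ≡ 421 (mod 1148); the representative in [0, 1148) is 421

The moduli 28, 41 are pairwise coprime, so by the CRT there is a unique solution mod 28·41 = 1148.
Solve by successive substitution. Start with x ≡ 1 (mod 28).
  Combine with x ≡ 11 (mod 41): write x = 1 + 28·t and require 1 + 28·t ≡ 11 (mod 41), i.e. 28·t ≡ 11 − 1 ≡ 10 (mod 41). Since 28^(−1) ≡ 22 (mod 41), t ≡ 22·10 ≡ 15 (mod 41). So x ≡ 1 + 28·15 = 421 (mod 1148).
Unique solution in [0, 1148): x = 421.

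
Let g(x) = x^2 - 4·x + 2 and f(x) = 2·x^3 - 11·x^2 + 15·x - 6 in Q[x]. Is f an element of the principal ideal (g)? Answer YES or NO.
NO

In Q[x] the ideal (g) consists of all multiples of g, so f ∈ (g) iff g | f, i.e. iff the remainder of f on division by g is 0. Divide f by g (g is monic, so eliminate the leading term of the running remainder at each step):
  leading term 2·x^3: subtract (2·x)·g(x) = 2·x^3 - 8·x^2 + 4·x, leaving -3·x^2 + 11·x - 6
  leading term -3·x^2: subtract (-3)·g(x) = -3·x^2 + 12·x - 6, leaving -x
The remainder r(x) = -x ≠ 0 (and deg r < deg g), so g ∤ f, i.e. f ∉ (g).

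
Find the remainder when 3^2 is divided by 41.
Use repeated squaring. Binary(2) = 10. Walk through the bits of the exponent 2 left-to-right: at each bit after the leading one, square the running value, then multiply by 3 if the bit is 1 (always reducing mod 41):
  bit 1 = 1 (leading): start with 3.
  bit 2 = 0: square 3^2 = 9 (mod 41).
Final value: 3^2 ≡ 9 (mod 41).

Final answer: 9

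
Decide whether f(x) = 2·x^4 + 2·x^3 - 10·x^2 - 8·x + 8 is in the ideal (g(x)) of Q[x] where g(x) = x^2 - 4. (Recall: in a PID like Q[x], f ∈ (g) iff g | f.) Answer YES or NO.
YES

In Q[x] the ideal (g) consists of all multiples of g, so f ∈ (g) iff g | f, i.e. iff the remainder of f on division by g is 0. Divide f by g (g is monic, so eliminate the leading term of the running remainder at each step):
  leading term 2·x^4: subtract (2·x^2)·g(x) = 2·x^4 - 8·x^2, leaving 2·x^3 - 2·x^2 - 8·x + 8
  leading term 2·x^3: subtract (2·x)·g(x) = 2·x^3 - 8·x, leaving 8 - 2·x^2
  leading term -2·x^2: subtract (-2)·g(x) = 8 - 2·x^2, leaving 0
The remainder is 0, so f(x) = g(x) · h(x) with h(x) = 2·x^2 + 2·x - 2. Hence g | f, i.e. f ∈ (g).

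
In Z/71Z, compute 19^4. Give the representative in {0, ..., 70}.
Use repeated squaring. Binary(4) = 100. Walk through the bits of the exponent 4 left-to-right: at each bit after the leading one, square the running value, then multiply by 19 if the bit is 1 (always reducing mod 71):
  bit 1 = 1 (leading): start with 19.
  bit 2 = 0: square 19^2 = 361 ≡ 6 (mod 71).
  bit 3 = 0: square 6^2 = 36 (mod 71).
Final value: 19^4 ≡ 36 (mod 71).

Final answer: 36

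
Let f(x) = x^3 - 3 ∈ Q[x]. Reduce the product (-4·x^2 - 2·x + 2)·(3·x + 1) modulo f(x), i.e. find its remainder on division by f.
a · b ≡ -10·x^2 + 4·x - 34 (mod f(x))

First multiply in Q[x] without reducing: a · b = -12·x^3 - 10·x^2 + 4·x + 2. Now divide by f(x) = x^3 - 3, eliminating the leading term at each step:
  leading term -12·x^3: subtract (-12)·f(x) = 36 - 12·x^3, leaving -10·x^2 + 4·x - 34
The degree is now < 3, so this is the remainder. Hence a · b ≡ -10·x^2 + 4·x - 34 in Q[x]/(f).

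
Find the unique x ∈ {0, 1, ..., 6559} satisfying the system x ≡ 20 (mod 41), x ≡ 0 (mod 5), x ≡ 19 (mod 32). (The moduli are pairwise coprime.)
x ≡ 5555 (mod 6560); the representative in [0, 6560) is 5555

The moduli 41, 5, 32 are pairwise coprime, so by the CRT there is a unique solution mod 41·5·32 = 6560.
Solve by successive substitution. Start with x ≡ 20 (mod 41).
  Combine with x ≡ 0 (mod 5): write x = 20 + 41·t and require 20 + 41·t ≡ 0 (mod 5), i.e. 41·t ≡ 0 − 20 ≡ 0 (mod 5). Since 41^(−1) ≡ 1 (mod 5) (41 ≡ 1 (mod 5)), t ≡ 1·0 ≡ 0 (mod 5). So x ≡ 20 + 41·0 = 20 (mod 205).
  Combine with x ≡ 19 (mod 32): write x = 20 + 205·t and require 20 + 205·t ≡ 19 (mod 32), i.e. 205·t ≡ 19 − 20 ≡ 31 (mod 32). Since 205^(−1) ≡ 5 (mod 32) (205 ≡ 13 (mod 32)), t ≡ 5·31 ≡ 27 (mod 32). So x ≡ 20 + 205·27 = 5555 (mod 6560).
Unique solution in [0, 6560): x = 5555.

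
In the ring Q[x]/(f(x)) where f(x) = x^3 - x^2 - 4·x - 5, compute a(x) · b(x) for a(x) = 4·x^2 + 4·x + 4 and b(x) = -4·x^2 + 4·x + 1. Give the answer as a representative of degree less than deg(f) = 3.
a · b ≡ -76·x^2 - 124·x - 76 (mod f(x))

First multiply in Q[x] without reducing: a · b = -16·x^4 + 4·x^2 + 20·x + 4. Now divide by f(x) = x^3 - x^2 - 4·x - 5, eliminating the leading term at each step:
  leading term -16·x^4: subtract (-16·x)·f(x) = -16·x^4 + 16·x^3 + 64·x^2 + 80·x, leaving -16·x^3 - 60·x^2 - 60·x + 4
  leading term -16·x^3: subtract (-16)·f(x) = -16·x^3 + 16·x^2 + 64·x + 80, leaving -76·x^2 - 124·x - 76
The degree is now < 3, so this is the remainder. Hence a · b ≡ -76·x^2 - 124·x - 76 in Q[x]/(f).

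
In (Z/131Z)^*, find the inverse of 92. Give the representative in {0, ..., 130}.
Apply the extended Euclidean algorithm to (131, 92), tracking rows (r, s, t) with s·131 + t·92 = r. Each division r_prev = q·r_cur + r_new produces the new row as (previous row) − q·(current row):
  row A: (131, 1, 0)   [1·131 + 0·92 = 131]
  row B: (92, 0, 1)   [0·131 + 1·92 = 92]
  131 = 1·92 + 39   → row C = row A − 1·row B = (39, 1, −1)   [check: 1·131 − 1·92 = 39]
  92 = 2·39 + 14   → row D = row B − 2·row C = (14, −2, 3)   [check: −2·131 + 3·92 = 14]
  39 = 2·14 + 11   → row E = row C − 2·row D = (11, 5, −7)   [check: 5·131 − 7·92 = 11]
  14 = 1·11 + 3   → row F = row D − 1·row E = (3, −7, 10)   [check: −7·131 + 10·92 = 3]
  11 = 3·3 + 2   → row G = row E − 3·row F = (2, 26, −37)   [check: 26·131 − 37·92 = 2]
  3 = 1·2 + 1   → row H = row F − 1·row G = (1, −33, 47)   [check: −33·131 + 47·92 = 1]
  2 = 2·1 + 0   → remainder 0, stop. gcd = 1 (last nonzero row H).
The gcd is 1, so 92 is invertible mod 131. The last nonzero row gives −33·131 + 47·92 = 1, so t = 47. So 92^(−1) ≡ 47 (mod 131). Verify: 92 · 47 = 4324 ≡ 1 (mod 131). ✓

Final answer: 92^(−1) ≡ 47 (mod 131)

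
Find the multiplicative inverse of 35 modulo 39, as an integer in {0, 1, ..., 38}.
35^(−1) ≡ 29 (mod 39)

Apply the extended Euclidean algorithm to (39, 35), tracking rows (r, s, t) with s·39 + t·35 = r. Each division r_prev = q·r_cur + r_new produces the new row as (previous row) − q·(current row):
  row A: (39, 1, 0)   [1·39 + 0·35 = 39]
  row B: (35, 0, 1)   [0·39 + 1·35 = 35]
  39 = 1·35 + 4   → row C = row A − 1·row B = (4, 1, −1)   [check: 1·39 − 1·35 = 4]
  35 = 8·4 + 3   → row D = row B − 8·row C = (3, −8, 9)   [check: −8·39 + 9·35 = 3]
  4 = 1·3 + 1   → row E = row C − 1·row D = (1, 9, −10)   [check: 9·39 − 10·35 = 1]
  3 = 3·1 + 0   → remainder 0, stop. gcd = 1 (last nonzero row E).
The gcd is 1, so 35 is invertible mod 39. The last nonzero row gives 9·39 − 10·35 = 1, so t = −10. So 35^(−1) ≡ −10 ≡ 29 (mod 39). Verify: 35 · 29 = 1015 ≡ 1 (mod 39). ✓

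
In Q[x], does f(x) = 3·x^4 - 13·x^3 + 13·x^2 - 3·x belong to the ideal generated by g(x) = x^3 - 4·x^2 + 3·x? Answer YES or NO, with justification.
YES

In Q[x] the ideal (g) consists of all multiples of g, so f ∈ (g) iff g | f, i.e. iff the remainder of f on division by g is 0. Divide f by g (g is monic, so eliminate the leading term of the running remainder at each step):
  leading term 3·x^4: subtract (3·x)·g(x) = 3·x^4 - 12·x^3 + 9·x^2, leaving -x^3 + 4·x^2 - 3·x
  leading term -x^3: subtract (-1)·g(x) = -x^3 + 4·x^2 - 3·x, leaving 0
The remainder is 0, so f(x) = g(x) · h(x) with h(x) = 3·x - 1. Hence g | f, i.e. f ∈ (g).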